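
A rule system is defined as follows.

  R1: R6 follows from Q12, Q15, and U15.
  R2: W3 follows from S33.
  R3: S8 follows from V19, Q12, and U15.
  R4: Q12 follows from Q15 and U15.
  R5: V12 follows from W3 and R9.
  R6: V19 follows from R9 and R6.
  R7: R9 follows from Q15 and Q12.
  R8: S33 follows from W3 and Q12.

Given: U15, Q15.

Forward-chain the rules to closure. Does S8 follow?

Yes

From Q15 and U15, R4 gives Q12.
Q12, Q15, and U15 hold, so R6 follows (R1).
Q15 and Q12 hold, so R9 follows (R7).
R9 and R6 hold, so V19 follows (R6).
From V19, Q12, and U15, R3 gives S8.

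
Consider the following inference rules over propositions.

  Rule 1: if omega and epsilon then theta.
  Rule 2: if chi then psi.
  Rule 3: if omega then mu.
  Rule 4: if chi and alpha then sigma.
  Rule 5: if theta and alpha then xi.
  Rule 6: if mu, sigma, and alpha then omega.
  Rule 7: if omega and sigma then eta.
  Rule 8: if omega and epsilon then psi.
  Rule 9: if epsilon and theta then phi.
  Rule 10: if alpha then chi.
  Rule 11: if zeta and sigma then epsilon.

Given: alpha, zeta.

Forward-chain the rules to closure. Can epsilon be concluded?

alpha holds, so chi follows (Rule 10).
chi and alpha hold, so sigma follows (Rule 4).
From zeta and sigma, Rule 11 gives epsilon.

Yes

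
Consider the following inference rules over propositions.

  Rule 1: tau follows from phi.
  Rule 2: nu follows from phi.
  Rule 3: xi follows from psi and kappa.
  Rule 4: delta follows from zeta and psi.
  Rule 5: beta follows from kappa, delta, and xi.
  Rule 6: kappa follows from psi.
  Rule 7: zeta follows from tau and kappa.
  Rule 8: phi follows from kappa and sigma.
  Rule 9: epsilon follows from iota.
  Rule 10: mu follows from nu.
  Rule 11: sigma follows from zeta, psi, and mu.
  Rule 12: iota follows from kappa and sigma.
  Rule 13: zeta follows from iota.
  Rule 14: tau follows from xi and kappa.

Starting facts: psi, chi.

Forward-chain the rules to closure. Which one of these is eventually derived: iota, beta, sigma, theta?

From psi, Rule 6 gives kappa.
From psi and kappa, Rule 3 gives xi.
From xi and kappa, Rule 14 gives tau.
From tau and kappa, Rule 7 gives zeta.
From zeta and psi, Rule 4 gives delta.
From kappa, delta, and xi, Rule 5 gives beta.
iota would need kappa and sigma (Rule 12), but sigma is never established. sigma would need zeta, psi, and mu (Rule 11), but mu is never established. No rule produces theta, and it is not given.

beta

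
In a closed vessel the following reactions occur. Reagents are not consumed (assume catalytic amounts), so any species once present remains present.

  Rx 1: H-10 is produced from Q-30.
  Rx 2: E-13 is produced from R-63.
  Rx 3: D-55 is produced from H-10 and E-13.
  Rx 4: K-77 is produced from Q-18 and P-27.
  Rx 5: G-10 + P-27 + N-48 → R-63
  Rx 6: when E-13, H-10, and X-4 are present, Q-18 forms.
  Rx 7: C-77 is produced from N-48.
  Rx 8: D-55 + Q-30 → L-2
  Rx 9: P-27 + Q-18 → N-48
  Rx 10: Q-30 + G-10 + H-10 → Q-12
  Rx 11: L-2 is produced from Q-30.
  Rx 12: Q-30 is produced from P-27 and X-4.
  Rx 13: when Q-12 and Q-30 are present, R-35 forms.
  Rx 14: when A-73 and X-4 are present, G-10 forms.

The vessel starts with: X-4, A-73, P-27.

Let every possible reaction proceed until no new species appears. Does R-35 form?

A-73 and X-4 present → G-10 forms (Rx 14).
P-27 and X-4 present → Q-30 forms (Rx 12).
Q-30 present → H-10 forms (Rx 1).
Q-30, G-10, and H-10 present → Q-12 forms (Rx 10).
Q-12 and Q-30 present → R-35 forms (Rx 13).

Yes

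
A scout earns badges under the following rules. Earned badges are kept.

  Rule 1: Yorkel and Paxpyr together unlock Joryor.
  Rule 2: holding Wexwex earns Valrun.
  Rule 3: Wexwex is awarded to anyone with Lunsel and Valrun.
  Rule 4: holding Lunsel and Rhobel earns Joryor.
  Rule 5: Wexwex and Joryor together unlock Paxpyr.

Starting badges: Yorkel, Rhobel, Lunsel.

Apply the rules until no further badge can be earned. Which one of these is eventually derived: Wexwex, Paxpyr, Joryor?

With Lunsel and Rhobel, Joryor is earned (Rule 4).
Paxpyr would need Wexwex and Joryor (Rule 5), but Wexwex is never earned. Wexwex would need Lunsel and Valrun (Rule 3), but Valrun is never earned.

Joryor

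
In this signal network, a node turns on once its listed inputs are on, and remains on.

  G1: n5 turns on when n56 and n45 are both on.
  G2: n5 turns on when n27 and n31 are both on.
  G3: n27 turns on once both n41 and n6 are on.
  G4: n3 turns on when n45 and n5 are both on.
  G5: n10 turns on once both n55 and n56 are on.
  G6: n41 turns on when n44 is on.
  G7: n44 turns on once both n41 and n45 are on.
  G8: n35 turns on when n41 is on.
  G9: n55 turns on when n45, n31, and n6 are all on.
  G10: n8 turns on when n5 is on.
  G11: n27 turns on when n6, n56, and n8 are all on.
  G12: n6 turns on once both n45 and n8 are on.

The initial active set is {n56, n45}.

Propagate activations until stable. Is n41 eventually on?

n41 would need n44 (G6), but n44 never turns on.

No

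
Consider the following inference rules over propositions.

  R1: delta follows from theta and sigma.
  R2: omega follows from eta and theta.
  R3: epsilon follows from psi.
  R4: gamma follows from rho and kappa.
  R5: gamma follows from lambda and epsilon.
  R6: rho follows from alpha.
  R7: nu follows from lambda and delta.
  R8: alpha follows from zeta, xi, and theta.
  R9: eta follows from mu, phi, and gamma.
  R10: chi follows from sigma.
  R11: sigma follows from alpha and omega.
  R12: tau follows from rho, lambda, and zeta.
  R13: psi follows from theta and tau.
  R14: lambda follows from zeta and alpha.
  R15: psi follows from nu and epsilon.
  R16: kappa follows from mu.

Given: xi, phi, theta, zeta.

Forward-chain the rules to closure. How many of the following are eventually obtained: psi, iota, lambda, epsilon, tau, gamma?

5

zeta, xi, and theta hold, so alpha follows (R8).
From alpha, R6 gives rho.
zeta and alpha hold, so lambda follows (R14).
rho, lambda, and zeta hold, so tau follows (R12).
From theta and tau, R13 gives psi.
From psi, R3 gives epsilon.
From lambda and epsilon, R5 gives gamma.
psi: reached.
No rule produces iota, and it is not given.
lambda: reached.
epsilon: reached.
tau: reached.
gamma: reached.
Reached: psi, lambda, epsilon, tau, and gamma — 5 of the 6.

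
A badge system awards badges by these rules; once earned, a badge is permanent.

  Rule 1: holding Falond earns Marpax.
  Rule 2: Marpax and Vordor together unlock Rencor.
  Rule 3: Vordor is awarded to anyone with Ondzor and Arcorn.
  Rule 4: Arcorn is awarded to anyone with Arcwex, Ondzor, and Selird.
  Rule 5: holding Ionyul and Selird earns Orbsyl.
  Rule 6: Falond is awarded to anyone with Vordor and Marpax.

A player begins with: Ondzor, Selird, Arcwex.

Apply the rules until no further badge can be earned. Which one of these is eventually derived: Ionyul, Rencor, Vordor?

With Arcwex, Ondzor, and Selird, Arcorn is earned (Rule 4).
With Ondzor and Arcorn, Vordor is earned (Rule 3).
Rencor would need Marpax and Vordor (Rule 2), but Marpax is never earned. No rule produces Ionyul, and it is not given.

Vordor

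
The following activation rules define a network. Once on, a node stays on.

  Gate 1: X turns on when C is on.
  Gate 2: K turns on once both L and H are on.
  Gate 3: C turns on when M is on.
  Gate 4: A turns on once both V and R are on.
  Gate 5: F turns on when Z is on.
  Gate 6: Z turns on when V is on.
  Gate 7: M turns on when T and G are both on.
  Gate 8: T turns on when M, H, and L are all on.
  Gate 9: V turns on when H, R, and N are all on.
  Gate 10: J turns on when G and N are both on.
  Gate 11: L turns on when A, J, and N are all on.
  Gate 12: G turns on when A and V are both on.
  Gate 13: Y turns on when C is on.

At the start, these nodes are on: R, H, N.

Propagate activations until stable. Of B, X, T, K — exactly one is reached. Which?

H, R, and N are on, so V turns on (Gate 9).
Gate 4: V and R on → A on.
A and V are on, so G turns on (Gate 12).
Gate 10: G and N on → J on.
Gate 11: A, J, and N on → L on.
L and H are on, so K turns on (Gate 2).
No rule produces B, and it is not given. X would need C (Gate 1), but C never turns on. T would need M, H, and L (Gate 8), but M never turns on.

K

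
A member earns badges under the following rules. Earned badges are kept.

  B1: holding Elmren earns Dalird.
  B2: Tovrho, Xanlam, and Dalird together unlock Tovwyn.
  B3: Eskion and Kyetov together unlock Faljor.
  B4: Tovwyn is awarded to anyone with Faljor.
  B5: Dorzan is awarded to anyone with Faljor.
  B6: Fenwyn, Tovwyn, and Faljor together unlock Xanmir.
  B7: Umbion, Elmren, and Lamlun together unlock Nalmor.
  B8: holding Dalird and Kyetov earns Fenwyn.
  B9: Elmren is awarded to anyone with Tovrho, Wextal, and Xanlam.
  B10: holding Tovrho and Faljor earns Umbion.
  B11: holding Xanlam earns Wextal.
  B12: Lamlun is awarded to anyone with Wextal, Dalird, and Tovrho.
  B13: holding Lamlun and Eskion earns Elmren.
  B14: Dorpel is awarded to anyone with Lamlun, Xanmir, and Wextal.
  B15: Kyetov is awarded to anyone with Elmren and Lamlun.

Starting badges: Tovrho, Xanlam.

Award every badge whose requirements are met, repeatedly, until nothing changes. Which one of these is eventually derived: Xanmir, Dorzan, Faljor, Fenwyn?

Fenwyn

With Xanlam, Wextal is earned (B11).
With Tovrho, Wextal, and Xanlam, Elmren is earned (B9).
With Elmren, Dalird is earned (B1).
With Wextal, Dalird, and Tovrho, Lamlun is earned (B12).
With Elmren and Lamlun, Kyetov is earned (B15).
With Dalird and Kyetov, Fenwyn is earned (B8).
Xanmir would need Fenwyn, Tovwyn, and Faljor (B6), but Faljor is never earned. Faljor would need Eskion and Kyetov (B3), but Eskion is never earned. Dorzan would need Faljor (B5), but Faljor is never earned.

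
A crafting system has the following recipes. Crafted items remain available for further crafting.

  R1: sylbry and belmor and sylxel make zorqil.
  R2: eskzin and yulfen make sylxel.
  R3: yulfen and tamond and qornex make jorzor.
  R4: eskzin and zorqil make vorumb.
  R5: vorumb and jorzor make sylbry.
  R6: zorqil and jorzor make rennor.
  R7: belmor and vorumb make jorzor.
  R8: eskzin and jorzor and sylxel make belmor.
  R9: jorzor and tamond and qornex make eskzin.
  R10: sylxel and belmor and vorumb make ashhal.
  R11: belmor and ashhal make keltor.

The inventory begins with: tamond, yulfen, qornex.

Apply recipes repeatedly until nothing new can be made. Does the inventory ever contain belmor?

Yes

Using R3, yulfen, tamond, and qornex make jorzor.
jorzor and tamond and qornex → eskzin (R9).
Using R2, eskzin and yulfen make sylxel.
eskzin and jorzor and sylxel → belmor (R8).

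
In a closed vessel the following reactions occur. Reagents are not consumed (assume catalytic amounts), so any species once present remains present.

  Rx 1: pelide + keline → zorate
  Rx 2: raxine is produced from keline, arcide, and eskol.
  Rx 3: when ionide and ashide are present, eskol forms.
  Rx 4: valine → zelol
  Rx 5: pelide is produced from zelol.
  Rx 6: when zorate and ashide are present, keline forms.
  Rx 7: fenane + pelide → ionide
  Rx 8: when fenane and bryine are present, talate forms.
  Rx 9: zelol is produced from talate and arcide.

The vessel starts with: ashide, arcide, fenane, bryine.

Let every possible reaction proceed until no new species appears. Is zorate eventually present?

zorate would need pelide and keline (Rx 1), but keline never forms.

No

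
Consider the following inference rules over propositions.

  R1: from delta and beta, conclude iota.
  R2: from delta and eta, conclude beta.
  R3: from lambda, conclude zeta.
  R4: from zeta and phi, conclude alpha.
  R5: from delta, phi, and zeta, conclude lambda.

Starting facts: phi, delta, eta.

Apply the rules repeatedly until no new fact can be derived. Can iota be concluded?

Yes

From delta and eta, R2 gives beta.
From delta and beta, R1 gives iota.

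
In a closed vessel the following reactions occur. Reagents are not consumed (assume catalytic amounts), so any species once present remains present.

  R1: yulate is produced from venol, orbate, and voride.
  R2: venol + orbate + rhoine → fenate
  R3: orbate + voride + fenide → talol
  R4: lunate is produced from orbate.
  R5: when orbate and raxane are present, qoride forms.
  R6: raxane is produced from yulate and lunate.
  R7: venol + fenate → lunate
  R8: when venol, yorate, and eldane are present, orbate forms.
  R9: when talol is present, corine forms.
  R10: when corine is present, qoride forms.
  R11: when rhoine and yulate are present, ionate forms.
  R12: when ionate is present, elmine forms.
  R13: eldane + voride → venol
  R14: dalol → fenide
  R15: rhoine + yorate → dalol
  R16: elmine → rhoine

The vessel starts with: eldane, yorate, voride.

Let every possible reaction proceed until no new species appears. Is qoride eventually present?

Yes

eldane and voride present → venol forms (R13).
venol, yorate, and eldane present → orbate forms (R8).
orbate present → lunate forms (R4).
venol, orbate, and voride present → yulate forms (R1).
yulate and lunate present → raxane forms (R6).
orbate and raxane present → qoride forms (R5).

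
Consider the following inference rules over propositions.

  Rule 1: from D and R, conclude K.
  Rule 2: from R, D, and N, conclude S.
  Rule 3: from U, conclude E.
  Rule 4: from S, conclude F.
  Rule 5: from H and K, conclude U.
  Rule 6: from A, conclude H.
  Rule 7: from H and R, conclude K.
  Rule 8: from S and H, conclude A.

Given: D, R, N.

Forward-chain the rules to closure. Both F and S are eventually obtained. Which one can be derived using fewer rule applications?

S: From R, D, and N, Rule 2 gives S. [1 rule application]
F: From R, D, and N, Rule 2 gives S. S holds, so F follows (Rule 4). [2 rule applications]
S needs fewer.

S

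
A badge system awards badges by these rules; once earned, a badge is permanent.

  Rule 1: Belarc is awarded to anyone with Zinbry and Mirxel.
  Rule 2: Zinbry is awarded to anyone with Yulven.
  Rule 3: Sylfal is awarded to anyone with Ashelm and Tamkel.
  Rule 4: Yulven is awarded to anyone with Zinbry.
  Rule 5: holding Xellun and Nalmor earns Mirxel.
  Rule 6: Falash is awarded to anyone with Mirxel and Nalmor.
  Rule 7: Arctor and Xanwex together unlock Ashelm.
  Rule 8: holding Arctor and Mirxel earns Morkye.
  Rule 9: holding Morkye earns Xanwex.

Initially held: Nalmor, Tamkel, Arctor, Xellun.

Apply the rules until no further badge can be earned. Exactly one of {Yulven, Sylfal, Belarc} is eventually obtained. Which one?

With Xellun and Nalmor, Mirxel is earned (Rule 5).
With Arctor and Mirxel, Morkye is earned (Rule 8).
With Morkye, Xanwex is earned (Rule 9).
With Arctor and Xanwex, Ashelm is earned (Rule 7).
With Ashelm and Tamkel, Sylfal is earned (Rule 3).
Belarc would need Zinbry and Mirxel (Rule 1), but Zinbry is never earned. Yulven would need Zinbry (Rule 4), but Zinbry is never earned.

Sylfal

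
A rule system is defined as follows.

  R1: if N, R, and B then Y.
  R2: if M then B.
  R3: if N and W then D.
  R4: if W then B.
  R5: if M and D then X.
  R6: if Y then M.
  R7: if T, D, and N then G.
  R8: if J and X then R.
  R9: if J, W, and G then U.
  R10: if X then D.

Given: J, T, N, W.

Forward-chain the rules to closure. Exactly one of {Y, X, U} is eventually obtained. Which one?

N and W hold, so D follows (R3).
T, D, and N hold, so G follows (R7).
J, W, and G hold, so U follows (R9).
Y would need N, R, and B (R1), but R is never established. X would need M and D (R5), but M is never established.

U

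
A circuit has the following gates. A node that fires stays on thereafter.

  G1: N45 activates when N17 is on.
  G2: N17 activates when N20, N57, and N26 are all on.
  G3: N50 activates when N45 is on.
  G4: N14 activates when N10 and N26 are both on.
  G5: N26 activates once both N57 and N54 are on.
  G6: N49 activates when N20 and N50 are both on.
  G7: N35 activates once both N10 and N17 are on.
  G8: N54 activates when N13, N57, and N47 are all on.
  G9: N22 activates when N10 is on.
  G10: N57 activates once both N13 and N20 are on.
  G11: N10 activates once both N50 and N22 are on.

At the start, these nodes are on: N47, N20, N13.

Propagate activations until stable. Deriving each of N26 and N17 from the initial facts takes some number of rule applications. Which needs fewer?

N26: N13 and N20 are on, so N57 activates (G10). N13, N57, and N47 are on, so N54 activates (G8). N57 and N54 are on, so N26 activates (G5). [3 rule applications]
N17: N13 and N20 are on, so N57 activates (G10). G8: N13, N57, and N47 on → N54 on. G5: N57 and N54 on → N26 on. G2: N20, N57, and N26 on → N17 on. [4 rule applications]
N26 needs fewer.

N26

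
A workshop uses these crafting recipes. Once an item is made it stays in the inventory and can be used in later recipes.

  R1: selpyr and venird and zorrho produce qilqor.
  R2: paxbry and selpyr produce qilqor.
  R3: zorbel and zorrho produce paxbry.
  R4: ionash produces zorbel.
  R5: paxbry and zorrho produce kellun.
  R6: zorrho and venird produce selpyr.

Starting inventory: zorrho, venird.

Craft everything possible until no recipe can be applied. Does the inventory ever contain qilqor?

Using R6, zorrho and venird make selpyr.
Using R1, selpyr, venird, and zorrho make qilqor.

Yes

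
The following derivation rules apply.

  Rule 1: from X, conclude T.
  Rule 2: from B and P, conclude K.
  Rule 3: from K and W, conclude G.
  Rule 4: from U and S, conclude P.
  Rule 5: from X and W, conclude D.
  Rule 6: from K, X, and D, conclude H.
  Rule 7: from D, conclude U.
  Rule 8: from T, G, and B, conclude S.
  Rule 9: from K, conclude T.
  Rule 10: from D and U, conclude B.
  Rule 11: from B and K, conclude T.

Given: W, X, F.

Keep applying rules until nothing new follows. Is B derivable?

From X and W, Rule 5 gives D.
D holds, so U follows (Rule 7).
D and U hold, so B follows (Rule 10).

Yes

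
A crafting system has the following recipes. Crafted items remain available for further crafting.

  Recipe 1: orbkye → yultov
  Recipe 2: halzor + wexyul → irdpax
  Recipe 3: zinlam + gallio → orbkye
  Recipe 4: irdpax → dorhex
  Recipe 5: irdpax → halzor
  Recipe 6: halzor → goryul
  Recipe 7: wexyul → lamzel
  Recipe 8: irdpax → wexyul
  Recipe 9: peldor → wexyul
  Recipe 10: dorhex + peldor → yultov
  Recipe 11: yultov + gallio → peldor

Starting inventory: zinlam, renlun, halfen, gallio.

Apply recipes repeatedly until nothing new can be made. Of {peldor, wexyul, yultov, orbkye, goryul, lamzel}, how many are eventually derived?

zinlam + gallio → orbkye (Recipe 3).
orbkye → yultov (Recipe 1).
Using Recipe 11, yultov and gallio make peldor.
peldor → wexyul (Recipe 9).
wexyul → lamzel (Recipe 7).
peldor: reached.
wexyul: reached.
yultov: reached.
orbkye: reached.
goryul would need halzor (Recipe 6), but halzor is never obtained.
lamzel: reached.
Reached: peldor, wexyul, yultov, orbkye, and lamzel — 5 of the 6.

5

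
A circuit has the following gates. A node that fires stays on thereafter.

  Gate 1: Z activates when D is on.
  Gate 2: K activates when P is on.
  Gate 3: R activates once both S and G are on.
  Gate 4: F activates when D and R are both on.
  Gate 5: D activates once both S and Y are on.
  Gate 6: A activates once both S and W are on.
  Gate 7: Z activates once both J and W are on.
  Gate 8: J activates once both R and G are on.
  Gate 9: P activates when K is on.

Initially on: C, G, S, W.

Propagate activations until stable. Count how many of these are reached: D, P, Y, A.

1

Gate 6: S and W on → A on.
D would need S and Y (Gate 5), but Y never turns on.
P would need K (Gate 9), but K never turns on.
No rule produces Y, and it is not given.
A: reached.
Reached: A — 1 of the 4.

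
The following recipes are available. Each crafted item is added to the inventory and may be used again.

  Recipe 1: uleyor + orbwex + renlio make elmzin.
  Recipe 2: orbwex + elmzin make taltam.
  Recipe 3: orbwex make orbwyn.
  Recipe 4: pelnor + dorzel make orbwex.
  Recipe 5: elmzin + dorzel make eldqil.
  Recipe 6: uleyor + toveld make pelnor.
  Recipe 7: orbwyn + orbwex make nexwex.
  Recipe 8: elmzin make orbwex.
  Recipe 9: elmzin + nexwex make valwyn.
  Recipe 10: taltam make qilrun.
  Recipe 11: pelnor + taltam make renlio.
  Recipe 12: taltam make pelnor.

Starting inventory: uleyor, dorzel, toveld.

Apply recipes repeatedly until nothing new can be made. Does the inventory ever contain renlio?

No

renlio would need pelnor and taltam (Recipe 11), but taltam is never obtained.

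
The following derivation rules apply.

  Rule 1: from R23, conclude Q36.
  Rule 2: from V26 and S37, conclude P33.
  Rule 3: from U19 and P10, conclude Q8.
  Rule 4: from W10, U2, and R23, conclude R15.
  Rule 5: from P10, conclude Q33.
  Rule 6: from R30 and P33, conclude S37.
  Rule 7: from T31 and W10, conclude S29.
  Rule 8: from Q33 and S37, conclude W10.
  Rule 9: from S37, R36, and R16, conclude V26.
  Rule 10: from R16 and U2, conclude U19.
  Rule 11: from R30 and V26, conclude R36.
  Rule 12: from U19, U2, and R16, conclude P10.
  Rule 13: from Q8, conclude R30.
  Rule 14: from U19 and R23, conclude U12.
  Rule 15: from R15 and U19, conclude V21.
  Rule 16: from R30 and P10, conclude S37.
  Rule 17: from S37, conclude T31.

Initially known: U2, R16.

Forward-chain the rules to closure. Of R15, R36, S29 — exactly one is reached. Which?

S29

R16 and U2 hold, so U19 follows (Rule 10).
U19, U2, and R16 hold, so P10 follows (Rule 12).
P10 holds, so Q33 follows (Rule 5).
U19 and P10 hold, so Q8 follows (Rule 3).
From Q8, Rule 13 gives R30.
From R30 and P10, Rule 16 gives S37.
S37 holds, so T31 follows (Rule 17).
Q33 and S37 hold, so W10 follows (Rule 8).
From T31 and W10, Rule 7 gives S29.
R15 would need W10, U2, and R23 (Rule 4), but R23 is never established. R36 would need R30 and V26 (Rule 11), but V26 is never established.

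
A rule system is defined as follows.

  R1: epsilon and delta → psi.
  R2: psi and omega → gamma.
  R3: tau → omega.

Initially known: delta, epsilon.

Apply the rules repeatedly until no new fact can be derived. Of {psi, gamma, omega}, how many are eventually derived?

1

epsilon and delta hold, so psi follows (R1).
psi: reached.
gamma would need psi and omega (R2), but omega is never established.
omega would need tau (R3), but tau is never established.
Reached: psi — 1 of the 3.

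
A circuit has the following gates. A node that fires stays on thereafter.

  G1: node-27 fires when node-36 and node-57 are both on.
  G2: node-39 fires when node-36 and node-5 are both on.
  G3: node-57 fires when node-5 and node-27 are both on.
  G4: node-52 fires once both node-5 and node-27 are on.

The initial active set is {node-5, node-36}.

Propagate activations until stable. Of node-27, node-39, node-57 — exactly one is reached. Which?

G2: node-36 and node-5 on → node-39 on.
node-27 would need node-36 and node-57 (G1), but node-57 never turns on. node-57 would need node-5 and node-27 (G3), but node-27 never turns on.

node-39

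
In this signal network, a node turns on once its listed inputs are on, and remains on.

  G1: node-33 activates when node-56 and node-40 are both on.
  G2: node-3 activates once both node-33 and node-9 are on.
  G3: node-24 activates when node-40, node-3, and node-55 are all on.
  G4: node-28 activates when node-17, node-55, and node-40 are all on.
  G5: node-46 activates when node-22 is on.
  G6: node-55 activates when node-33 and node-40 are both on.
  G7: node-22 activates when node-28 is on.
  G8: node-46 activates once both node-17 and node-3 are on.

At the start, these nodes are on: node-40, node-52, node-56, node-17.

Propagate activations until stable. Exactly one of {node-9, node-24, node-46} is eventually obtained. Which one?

node-56 and node-40 are on, so node-33 activates (G1).
node-33 and node-40 are on, so node-55 activates (G6).
node-17, node-55, and node-40 are on, so node-28 activates (G4).
node-28 is on, so node-22 activates (G7).
node-22 is on, so node-46 activates (G5).
No rule produces node-9, and it is not given. node-24 would need node-40, node-3, and node-55 (G3), but node-3 never turns on.

node-46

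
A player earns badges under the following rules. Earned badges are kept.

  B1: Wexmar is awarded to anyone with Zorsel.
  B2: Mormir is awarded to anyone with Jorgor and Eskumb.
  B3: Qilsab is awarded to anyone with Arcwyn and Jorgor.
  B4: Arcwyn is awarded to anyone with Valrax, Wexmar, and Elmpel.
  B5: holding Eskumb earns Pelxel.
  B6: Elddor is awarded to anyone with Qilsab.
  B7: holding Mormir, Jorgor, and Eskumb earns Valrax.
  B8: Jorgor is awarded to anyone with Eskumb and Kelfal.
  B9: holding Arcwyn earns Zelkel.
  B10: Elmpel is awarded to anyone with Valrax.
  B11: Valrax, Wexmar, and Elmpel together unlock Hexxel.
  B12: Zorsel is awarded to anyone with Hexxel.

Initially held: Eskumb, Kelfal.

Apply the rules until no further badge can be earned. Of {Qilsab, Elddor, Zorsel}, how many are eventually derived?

0

Qilsab would need Arcwyn and Jorgor (B3), but Arcwyn is never earned.
Elddor would need Qilsab (B6), but Qilsab is never earned.
Zorsel would need Hexxel (B12), but Hexxel is never earned.
None of the 3 are reached.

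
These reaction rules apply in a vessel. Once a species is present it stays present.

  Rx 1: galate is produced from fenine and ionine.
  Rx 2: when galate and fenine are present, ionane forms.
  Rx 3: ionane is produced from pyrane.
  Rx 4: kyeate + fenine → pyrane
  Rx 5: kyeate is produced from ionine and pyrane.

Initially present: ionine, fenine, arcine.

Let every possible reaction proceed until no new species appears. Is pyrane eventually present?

pyrane would need kyeate and fenine (Rx 4), but kyeate never forms.

No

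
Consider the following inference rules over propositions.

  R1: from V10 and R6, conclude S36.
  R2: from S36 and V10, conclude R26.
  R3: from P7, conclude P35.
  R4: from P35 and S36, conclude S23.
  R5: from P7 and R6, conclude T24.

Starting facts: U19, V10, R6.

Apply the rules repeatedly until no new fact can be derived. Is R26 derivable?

Yes

From V10 and R6, R1 gives S36.
From S36 and V10, R2 gives R26.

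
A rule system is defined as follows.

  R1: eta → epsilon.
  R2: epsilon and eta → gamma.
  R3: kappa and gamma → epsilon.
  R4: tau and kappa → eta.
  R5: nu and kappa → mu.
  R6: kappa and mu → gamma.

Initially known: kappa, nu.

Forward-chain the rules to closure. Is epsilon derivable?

Yes

From nu and kappa, R5 gives mu.
kappa and mu hold, so gamma follows (R6).
From kappa and gamma, R3 gives epsilon.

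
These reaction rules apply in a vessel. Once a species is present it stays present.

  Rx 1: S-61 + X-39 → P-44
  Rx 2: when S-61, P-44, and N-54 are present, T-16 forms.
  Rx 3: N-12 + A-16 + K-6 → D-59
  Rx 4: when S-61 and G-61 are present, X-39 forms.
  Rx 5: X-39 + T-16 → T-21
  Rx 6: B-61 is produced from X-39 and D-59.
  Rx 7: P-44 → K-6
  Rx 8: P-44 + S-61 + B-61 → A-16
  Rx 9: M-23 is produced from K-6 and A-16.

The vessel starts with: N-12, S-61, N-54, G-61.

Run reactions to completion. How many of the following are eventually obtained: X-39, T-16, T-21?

S-61 and G-61 present → X-39 forms (Rx 4).
S-61 and X-39 present → P-44 forms (Rx 1).
S-61, P-44, and N-54 present → T-16 forms (Rx 2).
X-39 and T-16 present → T-21 forms (Rx 5).
X-39: reached.
T-16: reached.
T-21: reached.
All 3 are reached.

3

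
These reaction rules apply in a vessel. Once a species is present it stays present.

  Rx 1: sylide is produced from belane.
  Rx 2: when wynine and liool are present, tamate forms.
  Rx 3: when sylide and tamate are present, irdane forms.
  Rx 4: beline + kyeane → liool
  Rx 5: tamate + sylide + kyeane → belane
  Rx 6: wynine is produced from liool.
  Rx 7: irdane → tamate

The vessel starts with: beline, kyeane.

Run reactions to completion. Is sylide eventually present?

No

sylide would need belane (Rx 1), but belane never forms.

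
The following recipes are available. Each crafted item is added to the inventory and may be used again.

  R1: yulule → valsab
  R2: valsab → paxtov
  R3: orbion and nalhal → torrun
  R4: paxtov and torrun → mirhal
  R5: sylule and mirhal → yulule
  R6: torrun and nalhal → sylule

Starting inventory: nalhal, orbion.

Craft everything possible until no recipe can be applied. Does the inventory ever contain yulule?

yulule would need sylule and mirhal (R5), but mirhal is never obtained.

No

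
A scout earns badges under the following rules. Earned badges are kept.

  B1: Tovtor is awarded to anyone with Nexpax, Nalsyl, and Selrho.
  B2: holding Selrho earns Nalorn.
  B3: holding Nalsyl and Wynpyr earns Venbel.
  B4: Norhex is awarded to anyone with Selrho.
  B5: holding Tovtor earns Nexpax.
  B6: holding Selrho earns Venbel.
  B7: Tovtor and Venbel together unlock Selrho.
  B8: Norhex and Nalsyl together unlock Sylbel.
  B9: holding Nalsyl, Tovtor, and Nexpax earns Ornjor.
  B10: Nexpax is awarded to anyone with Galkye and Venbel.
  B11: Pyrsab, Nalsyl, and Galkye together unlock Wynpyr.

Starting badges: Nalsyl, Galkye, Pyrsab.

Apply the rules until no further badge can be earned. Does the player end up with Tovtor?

No

Tovtor would need Nexpax, Nalsyl, and Selrho (B1), but Selrho is never earned.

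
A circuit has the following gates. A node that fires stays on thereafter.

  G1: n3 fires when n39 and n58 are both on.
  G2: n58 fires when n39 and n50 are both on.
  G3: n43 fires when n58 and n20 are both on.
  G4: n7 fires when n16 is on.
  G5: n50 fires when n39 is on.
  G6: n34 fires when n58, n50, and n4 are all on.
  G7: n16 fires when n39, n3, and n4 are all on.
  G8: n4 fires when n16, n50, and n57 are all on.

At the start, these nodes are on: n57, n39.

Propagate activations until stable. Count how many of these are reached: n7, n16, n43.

0

n7 would need n16 (G4), but n16 never turns on.
n16 would need n39, n3, and n4 (G7), but n4 never turns on.
n43 would need n58 and n20 (G3), but n20 never turns on.
None of the 3 are reached.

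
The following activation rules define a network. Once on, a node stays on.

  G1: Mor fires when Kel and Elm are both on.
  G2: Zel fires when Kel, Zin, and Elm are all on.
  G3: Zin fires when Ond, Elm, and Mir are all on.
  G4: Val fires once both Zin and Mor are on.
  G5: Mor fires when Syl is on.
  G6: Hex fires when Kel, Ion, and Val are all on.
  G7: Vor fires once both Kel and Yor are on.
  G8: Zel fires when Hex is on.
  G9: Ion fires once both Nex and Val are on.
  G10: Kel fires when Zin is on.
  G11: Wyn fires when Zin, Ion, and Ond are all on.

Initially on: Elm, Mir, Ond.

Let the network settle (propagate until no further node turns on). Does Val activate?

Ond, Elm, and Mir are on, so Zin fires (G3).
Zin is on, so Kel fires (G10).
Kel and Elm are on, so Mor fires (G1).
Zin and Mor are on, so Val fires (G4).

Yes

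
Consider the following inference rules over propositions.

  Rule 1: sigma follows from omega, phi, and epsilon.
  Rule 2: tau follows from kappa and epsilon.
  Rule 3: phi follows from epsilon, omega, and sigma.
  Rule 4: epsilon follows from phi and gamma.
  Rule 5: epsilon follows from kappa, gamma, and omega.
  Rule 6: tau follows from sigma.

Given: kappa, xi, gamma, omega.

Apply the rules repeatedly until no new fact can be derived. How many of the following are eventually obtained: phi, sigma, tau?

1

From kappa, gamma, and omega, Rule 5 gives epsilon.
From kappa and epsilon, Rule 2 gives tau.
phi would need epsilon, omega, and sigma (Rule 3), but sigma is never established.
sigma would need omega, phi, and epsilon (Rule 1), but phi is never established.
tau: reached.
Reached: tau — 1 of the 3.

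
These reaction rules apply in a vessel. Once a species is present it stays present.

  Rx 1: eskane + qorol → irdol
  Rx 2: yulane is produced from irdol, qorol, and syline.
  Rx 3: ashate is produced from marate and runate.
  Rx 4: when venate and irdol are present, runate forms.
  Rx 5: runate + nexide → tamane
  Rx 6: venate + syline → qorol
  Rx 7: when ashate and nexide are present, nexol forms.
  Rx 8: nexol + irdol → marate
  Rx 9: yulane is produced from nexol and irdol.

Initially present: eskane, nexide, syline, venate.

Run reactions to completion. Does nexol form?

No

nexol would need ashate and nexide (Rx 7), but ashate never forms.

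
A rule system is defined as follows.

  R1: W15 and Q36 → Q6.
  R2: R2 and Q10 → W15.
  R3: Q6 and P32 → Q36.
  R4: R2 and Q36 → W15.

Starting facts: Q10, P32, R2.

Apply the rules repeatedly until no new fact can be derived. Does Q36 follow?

Q36 would need Q6 and P32 (R3), but Q6 is never established.

No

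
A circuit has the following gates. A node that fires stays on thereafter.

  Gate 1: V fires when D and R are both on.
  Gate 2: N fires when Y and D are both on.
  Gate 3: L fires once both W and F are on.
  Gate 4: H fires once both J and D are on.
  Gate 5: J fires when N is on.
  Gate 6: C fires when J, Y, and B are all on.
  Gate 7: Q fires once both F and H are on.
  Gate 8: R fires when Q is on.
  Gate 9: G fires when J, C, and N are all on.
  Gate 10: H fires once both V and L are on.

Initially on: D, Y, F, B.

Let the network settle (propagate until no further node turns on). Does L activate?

L would need W and F (Gate 3), but W never turns on.

No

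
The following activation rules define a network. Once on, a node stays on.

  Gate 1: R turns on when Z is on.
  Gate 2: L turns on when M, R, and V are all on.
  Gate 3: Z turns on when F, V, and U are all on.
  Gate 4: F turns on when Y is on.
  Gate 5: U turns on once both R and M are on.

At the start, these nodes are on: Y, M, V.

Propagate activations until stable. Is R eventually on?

R would need Z (Gate 1), but Z never turns on.

No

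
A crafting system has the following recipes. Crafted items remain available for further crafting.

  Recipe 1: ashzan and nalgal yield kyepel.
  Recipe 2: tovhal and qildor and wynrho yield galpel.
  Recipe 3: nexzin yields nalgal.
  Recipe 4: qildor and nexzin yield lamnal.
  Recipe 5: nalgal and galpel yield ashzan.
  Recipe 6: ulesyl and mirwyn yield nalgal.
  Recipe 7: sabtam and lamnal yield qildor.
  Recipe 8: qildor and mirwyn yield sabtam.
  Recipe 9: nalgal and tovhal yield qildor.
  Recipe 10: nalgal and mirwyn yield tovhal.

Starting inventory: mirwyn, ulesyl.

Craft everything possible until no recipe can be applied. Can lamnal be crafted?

lamnal would need qildor and nexzin (Recipe 4), but nexzin is never obtained.

No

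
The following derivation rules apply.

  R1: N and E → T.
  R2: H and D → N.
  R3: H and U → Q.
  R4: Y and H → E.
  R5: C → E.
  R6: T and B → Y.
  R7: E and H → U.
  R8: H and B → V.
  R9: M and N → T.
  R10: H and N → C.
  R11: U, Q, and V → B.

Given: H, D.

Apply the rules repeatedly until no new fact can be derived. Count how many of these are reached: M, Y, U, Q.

From H and D, R2 gives N.
H and N hold, so C follows (R10).
C holds, so E follows (R5).
E and H hold, so U follows (R7).
H and U hold, so Q follows (R3).
No rule produces M, and it is not given.
Y would need T and B (R6), but B is never established.
U: reached.
Q: reached.
Reached: U and Q — 2 of the 4.

2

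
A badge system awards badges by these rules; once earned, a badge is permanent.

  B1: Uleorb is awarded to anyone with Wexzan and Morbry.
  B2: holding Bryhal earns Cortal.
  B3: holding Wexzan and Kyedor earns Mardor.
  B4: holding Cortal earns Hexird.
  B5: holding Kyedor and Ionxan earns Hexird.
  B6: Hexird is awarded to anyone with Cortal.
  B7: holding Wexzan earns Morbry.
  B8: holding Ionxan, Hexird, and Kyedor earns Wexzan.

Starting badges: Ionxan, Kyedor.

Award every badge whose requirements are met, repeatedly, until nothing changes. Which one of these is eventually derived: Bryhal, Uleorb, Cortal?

Uleorb

With Kyedor and Ionxan, Hexird is earned (B5).
With Ionxan, Hexird, and Kyedor, Wexzan is earned (B8).
With Wexzan, Morbry is earned (B7).
With Wexzan and Morbry, Uleorb is earned (B1).
No rule produces Bryhal, and it is not given. Cortal would need Bryhal (B2), but Bryhal is never earned.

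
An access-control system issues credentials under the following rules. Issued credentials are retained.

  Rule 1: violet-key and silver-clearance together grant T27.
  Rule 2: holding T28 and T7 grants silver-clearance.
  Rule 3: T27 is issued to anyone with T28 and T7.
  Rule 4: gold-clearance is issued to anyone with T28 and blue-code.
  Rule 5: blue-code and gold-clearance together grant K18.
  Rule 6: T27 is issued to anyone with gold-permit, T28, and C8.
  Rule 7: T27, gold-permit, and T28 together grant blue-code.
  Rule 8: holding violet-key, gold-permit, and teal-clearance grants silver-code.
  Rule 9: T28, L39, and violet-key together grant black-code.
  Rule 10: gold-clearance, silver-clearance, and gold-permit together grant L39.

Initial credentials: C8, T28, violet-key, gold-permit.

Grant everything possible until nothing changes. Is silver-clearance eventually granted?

No

silver-clearance would need T28 and T7 (Rule 2), but T7 is never granted.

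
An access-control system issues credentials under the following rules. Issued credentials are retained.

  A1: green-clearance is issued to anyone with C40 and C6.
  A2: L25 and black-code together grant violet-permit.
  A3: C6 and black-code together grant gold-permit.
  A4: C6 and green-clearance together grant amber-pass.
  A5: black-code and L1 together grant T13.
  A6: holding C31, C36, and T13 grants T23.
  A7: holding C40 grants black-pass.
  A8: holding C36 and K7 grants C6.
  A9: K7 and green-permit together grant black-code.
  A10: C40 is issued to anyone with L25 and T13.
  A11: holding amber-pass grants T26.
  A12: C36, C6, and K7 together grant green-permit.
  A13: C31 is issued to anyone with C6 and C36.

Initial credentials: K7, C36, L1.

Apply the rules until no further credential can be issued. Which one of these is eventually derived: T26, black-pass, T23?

T23

Holding C36 and K7 grants C6 (A8).
Holding C6 and C36 grants C31 (A13).
Holding C36, C6, and K7 grants green-permit (A12).
Holding K7 and green-permit grants black-code (A9).
Holding black-code and L1 grants T13 (A5).
Holding C31, C36, and T13 grants T23 (A6).
black-pass would need C40 (A7), but C40 is never granted. T26 would need amber-pass (A11), but amber-pass is never granted.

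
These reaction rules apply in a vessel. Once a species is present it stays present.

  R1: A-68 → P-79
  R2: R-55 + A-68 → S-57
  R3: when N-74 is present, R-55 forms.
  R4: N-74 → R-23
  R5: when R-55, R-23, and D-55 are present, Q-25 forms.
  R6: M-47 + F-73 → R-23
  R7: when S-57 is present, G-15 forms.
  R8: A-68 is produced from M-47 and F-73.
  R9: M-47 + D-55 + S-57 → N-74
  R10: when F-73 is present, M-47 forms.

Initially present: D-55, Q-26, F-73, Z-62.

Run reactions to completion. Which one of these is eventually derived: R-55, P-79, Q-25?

F-73 present → M-47 forms (R10).
M-47 and F-73 present → A-68 forms (R8).
A-68 present → P-79 forms (R1).
R-55 would need N-74 (R3), but N-74 never forms. Q-25 would need R-55, R-23, and D-55 (R5), but R-55 never forms.

P-79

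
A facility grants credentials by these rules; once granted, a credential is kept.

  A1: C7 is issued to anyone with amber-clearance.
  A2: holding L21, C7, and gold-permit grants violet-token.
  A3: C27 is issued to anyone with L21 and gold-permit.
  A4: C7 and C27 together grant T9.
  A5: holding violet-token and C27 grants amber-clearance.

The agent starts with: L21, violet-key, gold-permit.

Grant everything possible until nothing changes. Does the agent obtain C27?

Yes

Holding L21 and gold-permit grants C27 (A3).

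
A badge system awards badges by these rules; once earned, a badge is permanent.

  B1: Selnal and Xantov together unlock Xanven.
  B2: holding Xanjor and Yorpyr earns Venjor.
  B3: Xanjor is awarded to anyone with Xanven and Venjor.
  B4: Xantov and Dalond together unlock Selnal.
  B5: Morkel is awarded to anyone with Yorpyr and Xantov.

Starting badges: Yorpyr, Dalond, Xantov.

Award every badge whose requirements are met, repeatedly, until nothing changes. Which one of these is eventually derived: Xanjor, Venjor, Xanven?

With Xantov and Dalond, Selnal is earned (B4).
With Selnal and Xantov, Xanven is earned (B1).
Xanjor would need Xanven and Venjor (B3), but Venjor is never earned. Venjor would need Xanjor and Yorpyr (B2), but Xanjor is never earned.

Xanven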